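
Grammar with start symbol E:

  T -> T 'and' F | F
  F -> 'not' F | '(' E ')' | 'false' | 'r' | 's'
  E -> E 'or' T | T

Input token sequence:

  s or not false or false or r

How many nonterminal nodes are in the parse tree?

13

[E [E [E [E [T [F s]]] or [T [F not [F false]]]] or [T [F false]]] or [T [F r]]]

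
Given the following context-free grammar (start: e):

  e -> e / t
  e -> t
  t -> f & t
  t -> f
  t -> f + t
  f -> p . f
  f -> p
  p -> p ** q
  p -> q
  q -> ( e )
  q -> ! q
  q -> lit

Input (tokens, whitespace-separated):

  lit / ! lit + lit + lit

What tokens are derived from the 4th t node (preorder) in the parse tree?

lit

[e [e [t [f [p [q lit]]]]] / [t [f [p [q ! [q lit]]]] + [t [f [p [q lit]]] + [t [f [p [q lit]]]]]]]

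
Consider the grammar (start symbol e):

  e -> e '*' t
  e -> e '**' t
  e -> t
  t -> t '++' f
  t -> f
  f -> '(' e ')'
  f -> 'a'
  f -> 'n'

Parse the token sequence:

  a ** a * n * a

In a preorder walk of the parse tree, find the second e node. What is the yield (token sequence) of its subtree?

[e [e [e [e [t [f a]]] ** [t [f a]]] * [t [f n]]] * [t [f a]]]

a ** a * n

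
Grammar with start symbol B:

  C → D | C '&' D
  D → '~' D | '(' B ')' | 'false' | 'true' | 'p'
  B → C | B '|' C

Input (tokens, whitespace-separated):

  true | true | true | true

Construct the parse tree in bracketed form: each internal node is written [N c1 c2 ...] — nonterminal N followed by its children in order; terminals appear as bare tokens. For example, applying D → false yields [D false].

B
B | C
B | C | C
B | C | C | C
C | C | C | C
D | C | C | C
true | C | C | C
true | D | C | C
true | true | C | C
true | true | D | C
true | true | true | C
true | true | true | D
true | true | true | true

[B [B [B [B [C [D true]]] | [C [D true]]] | [C [D true]]] | [C [D true]]]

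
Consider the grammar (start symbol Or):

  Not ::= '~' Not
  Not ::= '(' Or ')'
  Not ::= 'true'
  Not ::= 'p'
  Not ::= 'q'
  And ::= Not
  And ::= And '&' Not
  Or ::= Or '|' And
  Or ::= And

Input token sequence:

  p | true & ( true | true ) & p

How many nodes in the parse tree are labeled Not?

6

[Or [Or [And [Not p]]] | [And [And [And [Not true]] & [Not ( [Or [Or [And [Not true]]] | [And [Not true]]] )]] & [Not p]]]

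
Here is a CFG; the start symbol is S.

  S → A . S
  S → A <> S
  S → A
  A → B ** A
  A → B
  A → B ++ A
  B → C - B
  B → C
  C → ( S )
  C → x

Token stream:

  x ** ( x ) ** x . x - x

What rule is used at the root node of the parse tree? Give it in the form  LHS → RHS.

S → A . S

[S [A [B [C x]] ** [A [B [C ( [S [A [B [C x]]]] )]] ** [A [B [C x]]]]] . [S [A [B [C x] - [B [C x]]]]]]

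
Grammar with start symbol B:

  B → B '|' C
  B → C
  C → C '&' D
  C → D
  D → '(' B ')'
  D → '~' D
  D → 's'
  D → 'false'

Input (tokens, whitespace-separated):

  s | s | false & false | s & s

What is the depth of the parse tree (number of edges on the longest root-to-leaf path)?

6

[B [B [B [B [C [D s]]] | [C [D s]]] | [C [C [D false]] & [D false]]] | [C [C [D s]] & [D s]]]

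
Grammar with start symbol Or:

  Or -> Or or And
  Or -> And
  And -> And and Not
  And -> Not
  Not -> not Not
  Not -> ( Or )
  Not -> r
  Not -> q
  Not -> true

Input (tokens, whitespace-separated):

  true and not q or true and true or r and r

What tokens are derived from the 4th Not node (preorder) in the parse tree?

[Or [Or [Or [And [And [Not true]] and [Not not [Not q]]]] or [And [And [Not true]] and [Not true]]] or [And [And [Not r]] and [Not r]]]

true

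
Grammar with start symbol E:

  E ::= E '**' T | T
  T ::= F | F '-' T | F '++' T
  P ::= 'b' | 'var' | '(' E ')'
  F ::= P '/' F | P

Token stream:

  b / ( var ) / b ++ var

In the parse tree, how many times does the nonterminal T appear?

3

[E [T [F [P b] / [F [P ( [E [T [F [P var]]]] )] / [F [P b]]]] ++ [T [F [P var]]]]]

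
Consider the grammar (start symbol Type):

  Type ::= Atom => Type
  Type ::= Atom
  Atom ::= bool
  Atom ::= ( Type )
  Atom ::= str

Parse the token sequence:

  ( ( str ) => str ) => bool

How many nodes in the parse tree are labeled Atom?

5

[Type [Atom ( [Type [Atom ( [Type [Atom str]] )] => [Type [Atom str]]] )] => [Type [Atom bool]]]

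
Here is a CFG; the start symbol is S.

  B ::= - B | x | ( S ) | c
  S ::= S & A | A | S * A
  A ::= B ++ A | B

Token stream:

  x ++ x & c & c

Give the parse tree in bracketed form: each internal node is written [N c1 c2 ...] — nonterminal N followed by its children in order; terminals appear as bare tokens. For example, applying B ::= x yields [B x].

S
S & A
S & A & A
A & A & A
B ++ A & A & A
x ++ A & A & A
x ++ B & A & A
x ++ x & A & A
x ++ x & B & A
x ++ x & c & A
x ++ x & c & B
x ++ x & c & c

[S [S [S [A [B x] ++ [A [B x]]]] & [A [B c]]] & [A [B c]]]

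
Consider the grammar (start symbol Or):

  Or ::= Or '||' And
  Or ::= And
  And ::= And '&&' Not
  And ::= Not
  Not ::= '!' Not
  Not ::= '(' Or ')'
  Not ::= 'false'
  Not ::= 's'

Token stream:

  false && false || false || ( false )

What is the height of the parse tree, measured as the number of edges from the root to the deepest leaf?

[Or [Or [Or [And [And [Not false]] && [Not false]]] || [And [Not false]]] || [And [Not ( [Or [And [Not false]]] )]]]

6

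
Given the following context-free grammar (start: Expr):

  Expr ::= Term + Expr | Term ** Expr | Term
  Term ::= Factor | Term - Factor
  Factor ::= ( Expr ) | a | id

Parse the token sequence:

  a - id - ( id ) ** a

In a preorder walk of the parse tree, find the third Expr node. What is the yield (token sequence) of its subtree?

a

[Expr [Term [Term [Term [Factor a]] - [Factor id]] - [Factor ( [Expr [Term [Factor id]]] )]] ** [Expr [Term [Factor a]]]]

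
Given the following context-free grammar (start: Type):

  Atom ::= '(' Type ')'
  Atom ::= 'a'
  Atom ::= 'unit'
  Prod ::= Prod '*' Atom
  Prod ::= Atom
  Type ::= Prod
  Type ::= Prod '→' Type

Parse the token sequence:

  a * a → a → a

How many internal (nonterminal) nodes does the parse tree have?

[Type [Prod [Prod [Atom a]] * [Atom a]] → [Type [Prod [Atom a]] → [Type [Prod [Atom a]]]]]

11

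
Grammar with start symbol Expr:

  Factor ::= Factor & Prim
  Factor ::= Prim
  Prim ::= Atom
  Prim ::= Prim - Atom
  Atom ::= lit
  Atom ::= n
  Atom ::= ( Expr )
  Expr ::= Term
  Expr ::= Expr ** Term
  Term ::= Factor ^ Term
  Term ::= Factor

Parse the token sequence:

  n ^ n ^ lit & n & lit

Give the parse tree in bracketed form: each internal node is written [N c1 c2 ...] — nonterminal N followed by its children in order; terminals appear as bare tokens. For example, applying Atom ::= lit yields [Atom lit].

Expr
Term
Factor ^ Term
Prim ^ Term
Atom ^ Term
n ^ Term
n ^ Factor ^ Term
n ^ Prim ^ Term
n ^ Atom ^ Term
n ^ n ^ Term
n ^ n ^ Factor
n ^ n ^ Factor & Prim
n ^ n ^ Factor & Prim & Prim
n ^ n ^ Prim & Prim & Prim
n ^ n ^ Atom & Prim & Prim
n ^ n ^ lit & Prim & Prim
n ^ n ^ lit & Atom & Prim
n ^ n ^ lit & n & Prim
n ^ n ^ lit & n & Atom
n ^ n ^ lit & n & lit

[Expr [Term [Factor [Prim [Atom n]]] ^ [Term [Factor [Prim [Atom n]]] ^ [Term [Factor [Factor [Factor [Prim [Atom lit]]] & [Prim [Atom n]]] & [Prim [Atom lit]]]]]]]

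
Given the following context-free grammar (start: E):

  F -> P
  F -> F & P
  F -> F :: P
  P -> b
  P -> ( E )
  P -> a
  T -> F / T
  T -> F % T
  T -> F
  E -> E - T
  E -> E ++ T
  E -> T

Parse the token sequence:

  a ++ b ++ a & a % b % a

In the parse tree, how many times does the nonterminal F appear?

[E [E [E [T [F [P a]]]] ++ [T [F [P b]]]] ++ [T [F [F [P a]] & [P a]] % [T [F [P b]] % [T [F [P a]]]]]]

6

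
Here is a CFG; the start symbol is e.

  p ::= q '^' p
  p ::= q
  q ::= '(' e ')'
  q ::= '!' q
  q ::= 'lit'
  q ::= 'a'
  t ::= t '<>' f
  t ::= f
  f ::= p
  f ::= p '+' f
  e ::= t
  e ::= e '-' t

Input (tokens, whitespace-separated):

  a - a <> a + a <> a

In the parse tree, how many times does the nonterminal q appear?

5

[e [e [t [f [p [q a]]]]] - [t [t [t [f [p [q a]]]] <> [f [p [q a]] + [f [p [q a]]]]] <> [f [p [q a]]]]]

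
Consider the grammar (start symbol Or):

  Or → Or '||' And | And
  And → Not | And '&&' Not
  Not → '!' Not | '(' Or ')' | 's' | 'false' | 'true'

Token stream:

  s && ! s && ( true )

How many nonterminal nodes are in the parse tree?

11

[Or [And [And [And [Not s]] && [Not ! [Not s]]] && [Not ( [Or [And [Not true]]] )]]]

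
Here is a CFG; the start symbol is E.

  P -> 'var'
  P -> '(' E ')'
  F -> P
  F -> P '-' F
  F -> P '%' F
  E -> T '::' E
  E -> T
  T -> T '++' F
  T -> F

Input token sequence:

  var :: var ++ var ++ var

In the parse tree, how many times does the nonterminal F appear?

4

[E [T [F [P var]]] :: [E [T [T [T [F [P var]]] ++ [F [P var]]] ++ [F [P var]]]]]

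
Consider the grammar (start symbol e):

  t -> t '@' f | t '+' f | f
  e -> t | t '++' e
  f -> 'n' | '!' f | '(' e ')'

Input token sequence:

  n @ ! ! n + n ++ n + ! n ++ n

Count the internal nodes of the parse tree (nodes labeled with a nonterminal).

[e [t [t [t [f n]] @ [f ! [f ! [f n]]]] + [f n]] ++ [e [t [t [f n]] + [f ! [f n]]] ++ [e [t [f n]]]]]

18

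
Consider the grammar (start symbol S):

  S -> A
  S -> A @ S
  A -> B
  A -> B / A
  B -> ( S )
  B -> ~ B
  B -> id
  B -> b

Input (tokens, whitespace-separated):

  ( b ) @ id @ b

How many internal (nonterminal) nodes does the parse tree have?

12

[S [A [B ( [S [A [B b]]] )]] @ [S [A [B id]] @ [S [A [B b]]]]]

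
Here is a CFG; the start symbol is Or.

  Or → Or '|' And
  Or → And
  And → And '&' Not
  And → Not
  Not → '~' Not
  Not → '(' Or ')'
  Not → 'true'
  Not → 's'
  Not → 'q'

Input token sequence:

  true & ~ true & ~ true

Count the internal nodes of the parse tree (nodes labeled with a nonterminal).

9

[Or [And [And [And [Not true]] & [Not ~ [Not true]]] & [Not ~ [Not true]]]]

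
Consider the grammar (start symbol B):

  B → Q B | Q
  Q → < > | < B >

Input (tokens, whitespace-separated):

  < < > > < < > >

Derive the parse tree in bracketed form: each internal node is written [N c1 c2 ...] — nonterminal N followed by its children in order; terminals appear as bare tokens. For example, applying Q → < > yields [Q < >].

[B [Q < [B [Q < >]] >] [B [Q < [B [Q < >]] >]]]

B
Q B
< B > B
< Q > B
< < > > B
< < > > Q
< < > > < B >
< < > > < Q >
< < > > < < > >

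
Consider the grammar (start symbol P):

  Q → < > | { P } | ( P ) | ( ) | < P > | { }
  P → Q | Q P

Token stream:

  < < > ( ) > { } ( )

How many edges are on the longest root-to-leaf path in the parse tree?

5

[P [Q < [P [Q < >] [P [Q ( )]]] >] [P [Q { }] [P [Q ( )]]]]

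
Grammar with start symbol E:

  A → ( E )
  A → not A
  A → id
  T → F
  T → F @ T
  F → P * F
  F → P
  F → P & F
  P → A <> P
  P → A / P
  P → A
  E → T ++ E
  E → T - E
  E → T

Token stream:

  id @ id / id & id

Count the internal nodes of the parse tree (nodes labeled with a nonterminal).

14

[E [T [F [P [A id]]] @ [T [F [P [A id] / [P [A id]]] & [F [P [A id]]]]]]]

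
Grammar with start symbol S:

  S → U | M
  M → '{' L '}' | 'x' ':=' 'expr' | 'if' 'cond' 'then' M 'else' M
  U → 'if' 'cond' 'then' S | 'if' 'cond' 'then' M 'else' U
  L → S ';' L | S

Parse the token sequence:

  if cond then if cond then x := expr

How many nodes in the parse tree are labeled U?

2

[S [U if cond then [S [U if cond then [S [M x := expr]]]]]]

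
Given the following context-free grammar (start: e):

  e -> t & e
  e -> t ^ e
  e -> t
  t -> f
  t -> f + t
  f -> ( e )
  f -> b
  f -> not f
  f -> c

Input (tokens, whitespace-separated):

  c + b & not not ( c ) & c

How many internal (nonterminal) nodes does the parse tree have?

[e [t [f c] + [t [f b]]] & [e [t [f not [f not [f ( [e [t [f c]]] )]]]] & [e [t [f c]]]]]

16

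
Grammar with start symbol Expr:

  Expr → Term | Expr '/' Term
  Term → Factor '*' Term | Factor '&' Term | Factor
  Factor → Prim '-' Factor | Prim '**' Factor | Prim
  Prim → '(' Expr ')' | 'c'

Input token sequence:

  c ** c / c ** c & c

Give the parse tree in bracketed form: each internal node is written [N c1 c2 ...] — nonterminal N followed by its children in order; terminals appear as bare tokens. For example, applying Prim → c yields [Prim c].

[Expr [Expr [Term [Factor [Prim c] ** [Factor [Prim c]]]]] / [Term [Factor [Prim c] ** [Factor [Prim c]]] & [Term [Factor [Prim c]]]]]

Expr
Expr / Term
Term / Term
Factor / Term
Prim ** Factor / Term
c ** Factor / Term
c ** Prim / Term
c ** c / Term
c ** c / Factor & Term
c ** c / Prim ** Factor & Term
c ** c / c ** Factor & Term
c ** c / c ** Prim & Term
c ** c / c ** c & Term
c ** c / c ** c & Factor
c ** c / c ** c & Prim
c ** c / c ** c & c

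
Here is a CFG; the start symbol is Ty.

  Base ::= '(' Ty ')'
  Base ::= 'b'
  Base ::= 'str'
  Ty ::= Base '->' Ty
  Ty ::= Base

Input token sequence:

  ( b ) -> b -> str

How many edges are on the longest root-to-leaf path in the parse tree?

[Ty [Base ( [Ty [Base b]] )] -> [Ty [Base b] -> [Ty [Base str]]]]

4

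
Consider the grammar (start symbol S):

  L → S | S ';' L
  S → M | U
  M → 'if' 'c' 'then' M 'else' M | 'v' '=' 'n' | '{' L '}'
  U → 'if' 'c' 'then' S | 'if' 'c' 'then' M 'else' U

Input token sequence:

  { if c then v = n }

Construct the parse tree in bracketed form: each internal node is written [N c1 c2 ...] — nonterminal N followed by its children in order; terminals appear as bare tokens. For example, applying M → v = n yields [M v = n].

S
M
{ L }
{ S }
{ U }
{ if c then S }
{ if c then M }
{ if c then v = n }

[S [M { [L [S [U if c then [S [M v = n]]]]] }]]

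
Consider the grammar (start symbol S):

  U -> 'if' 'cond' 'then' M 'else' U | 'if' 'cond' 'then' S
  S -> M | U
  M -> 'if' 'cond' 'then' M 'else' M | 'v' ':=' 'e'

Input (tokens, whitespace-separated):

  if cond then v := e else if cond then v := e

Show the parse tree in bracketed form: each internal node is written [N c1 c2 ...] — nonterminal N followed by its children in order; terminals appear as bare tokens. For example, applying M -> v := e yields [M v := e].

[S [U if cond then [M v := e] else [U if cond then [S [M v := e]]]]]

S
U
if cond then M else U
if cond then v := e else U
if cond then v := e else if cond then S
if cond then v := e else if cond then M
if cond then v := e else if cond then v := e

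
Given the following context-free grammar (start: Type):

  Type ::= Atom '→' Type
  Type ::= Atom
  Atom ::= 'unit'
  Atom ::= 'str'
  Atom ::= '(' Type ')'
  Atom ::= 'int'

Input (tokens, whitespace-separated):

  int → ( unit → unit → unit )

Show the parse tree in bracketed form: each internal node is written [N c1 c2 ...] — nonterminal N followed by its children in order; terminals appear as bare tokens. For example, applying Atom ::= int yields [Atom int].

Type
Atom → Type
int → Type
int → Atom
int → ( Type )
int → ( Atom → Type )
int → ( unit → Type )
int → ( unit → Atom → Type )
int → ( unit → unit → Type )
int → ( unit → unit → Atom )
int → ( unit → unit → unit )

[Type [Atom int] → [Type [Atom ( [Type [Atom unit] → [Type [Atom unit] → [Type [Atom unit]]]] )]]]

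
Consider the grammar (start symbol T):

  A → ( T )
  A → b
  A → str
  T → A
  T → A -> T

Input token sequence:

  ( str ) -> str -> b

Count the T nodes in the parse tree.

[T [A ( [T [A str]] )] -> [T [A str] -> [T [A b]]]]

4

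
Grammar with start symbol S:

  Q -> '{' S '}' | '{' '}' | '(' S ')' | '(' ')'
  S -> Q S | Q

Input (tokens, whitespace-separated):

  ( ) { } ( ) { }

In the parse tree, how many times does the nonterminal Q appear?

4

[S [Q ( )] [S [Q { }] [S [Q ( )] [S [Q { }]]]]]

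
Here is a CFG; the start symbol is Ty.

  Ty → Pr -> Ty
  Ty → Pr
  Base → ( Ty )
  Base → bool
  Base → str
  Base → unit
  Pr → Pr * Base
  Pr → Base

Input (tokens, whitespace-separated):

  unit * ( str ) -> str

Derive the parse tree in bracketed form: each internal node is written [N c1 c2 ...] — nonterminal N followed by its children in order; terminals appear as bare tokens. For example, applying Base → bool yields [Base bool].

[Ty [Pr [Pr [Base unit]] * [Base ( [Ty [Pr [Base str]]] )]] -> [Ty [Pr [Base str]]]]

Ty
Pr -> Ty
Pr * Base -> Ty
Base * Base -> Ty
unit * Base -> Ty
unit * ( Ty ) -> Ty
unit * ( Pr ) -> Ty
unit * ( Base ) -> Ty
unit * ( str ) -> Ty
unit * ( str ) -> Pr
unit * ( str ) -> Base
unit * ( str ) -> str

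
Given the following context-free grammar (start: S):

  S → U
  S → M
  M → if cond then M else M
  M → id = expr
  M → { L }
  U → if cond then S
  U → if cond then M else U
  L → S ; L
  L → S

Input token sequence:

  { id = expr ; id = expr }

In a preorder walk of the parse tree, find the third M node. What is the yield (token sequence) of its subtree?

[S [M { [L [S [M id = expr]] ; [L [S [M id = expr]]]] }]]

id = expr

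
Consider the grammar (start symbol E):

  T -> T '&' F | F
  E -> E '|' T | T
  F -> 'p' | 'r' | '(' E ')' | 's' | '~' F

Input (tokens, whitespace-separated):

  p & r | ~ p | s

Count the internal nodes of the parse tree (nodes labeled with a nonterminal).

12

[E [E [E [T [T [F p]] & [F r]]] | [T [F ~ [F p]]]] | [T [F s]]]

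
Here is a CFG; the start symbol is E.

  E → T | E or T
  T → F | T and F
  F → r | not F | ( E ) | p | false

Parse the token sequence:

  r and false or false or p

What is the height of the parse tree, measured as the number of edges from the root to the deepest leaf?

[E [E [E [T [T [F r]] and [F false]]] or [T [F false]]] or [T [F p]]]

6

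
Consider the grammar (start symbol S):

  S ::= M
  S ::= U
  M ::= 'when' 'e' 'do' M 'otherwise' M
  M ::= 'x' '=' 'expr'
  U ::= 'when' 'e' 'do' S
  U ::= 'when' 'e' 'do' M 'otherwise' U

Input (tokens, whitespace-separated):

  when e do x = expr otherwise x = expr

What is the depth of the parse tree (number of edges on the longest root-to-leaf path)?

[S [M when e do [M x = expr] otherwise [M x = expr]]]

3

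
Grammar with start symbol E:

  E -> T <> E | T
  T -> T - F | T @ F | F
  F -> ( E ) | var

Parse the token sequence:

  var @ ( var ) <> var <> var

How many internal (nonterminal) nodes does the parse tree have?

14

[E [T [T [F var]] @ [F ( [E [T [F var]]] )]] <> [E [T [F var]] <> [E [T [F var]]]]]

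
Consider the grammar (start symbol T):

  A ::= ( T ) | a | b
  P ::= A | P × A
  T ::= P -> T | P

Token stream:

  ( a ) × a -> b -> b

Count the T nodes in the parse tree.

[T [P [P [A ( [T [P [A a]]] )]] × [A a]] -> [T [P [A b]] -> [T [P [A b]]]]]

4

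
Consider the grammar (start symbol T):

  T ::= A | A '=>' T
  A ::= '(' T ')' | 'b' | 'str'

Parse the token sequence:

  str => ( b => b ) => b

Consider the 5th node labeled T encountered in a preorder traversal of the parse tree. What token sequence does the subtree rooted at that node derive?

b

[T [A str] => [T [A ( [T [A b] => [T [A b]]] )] => [T [A b]]]]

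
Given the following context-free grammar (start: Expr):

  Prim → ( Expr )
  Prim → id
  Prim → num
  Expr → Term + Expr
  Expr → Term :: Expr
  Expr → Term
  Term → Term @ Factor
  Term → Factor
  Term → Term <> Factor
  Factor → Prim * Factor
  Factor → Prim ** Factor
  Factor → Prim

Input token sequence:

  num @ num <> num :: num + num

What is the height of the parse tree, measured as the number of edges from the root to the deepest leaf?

6

[Expr [Term [Term [Term [Factor [Prim num]]] @ [Factor [Prim num]]] <> [Factor [Prim num]]] :: [Expr [Term [Factor [Prim num]]] + [Expr [Term [Factor [Prim num]]]]]]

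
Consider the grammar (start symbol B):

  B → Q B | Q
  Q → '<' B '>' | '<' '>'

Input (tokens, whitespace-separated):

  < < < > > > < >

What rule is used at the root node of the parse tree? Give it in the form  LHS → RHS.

[B [Q < [B [Q < [B [Q < >]] >]] >] [B [Q < >]]]

B → Q B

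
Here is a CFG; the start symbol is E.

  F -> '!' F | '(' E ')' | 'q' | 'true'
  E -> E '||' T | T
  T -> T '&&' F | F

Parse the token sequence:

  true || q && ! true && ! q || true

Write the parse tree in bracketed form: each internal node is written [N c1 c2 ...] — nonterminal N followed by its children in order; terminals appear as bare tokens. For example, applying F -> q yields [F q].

E
E || T
E || T || T
T || T || T
F || T || T
true || T || T
true || T && F || T
true || T && F && F || T
true || F && F && F || T
true || q && F && F || T
true || q && ! F && F || T
true || q && ! true && F || T
true || q && ! true && ! F || T
true || q && ! true && ! q || T
true || q && ! true && ! q || F
true || q && ! true && ! q || true

[E [E [E [T [F true]]] || [T [T [T [F q]] && [F ! [F true]]] && [F ! [F q]]]] || [T [F true]]]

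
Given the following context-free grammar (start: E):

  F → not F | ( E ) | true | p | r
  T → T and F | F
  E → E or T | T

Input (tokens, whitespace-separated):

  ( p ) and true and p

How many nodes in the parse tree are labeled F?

[E [T [T [T [F ( [E [T [F p]]] )]] and [F true]] and [F p]]]

4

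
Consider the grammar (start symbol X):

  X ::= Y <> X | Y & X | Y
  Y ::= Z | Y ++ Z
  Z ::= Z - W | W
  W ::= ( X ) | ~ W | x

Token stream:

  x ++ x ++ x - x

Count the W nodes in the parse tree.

4

[X [Y [Y [Y [Z [W x]]] ++ [Z [W x]]] ++ [Z [Z [W x]] - [W x]]]]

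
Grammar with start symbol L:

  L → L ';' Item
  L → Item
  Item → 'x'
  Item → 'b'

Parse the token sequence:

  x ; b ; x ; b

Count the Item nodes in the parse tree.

4

[L [L [L [L [Item x]] ; [Item b]] ; [Item x]] ; [Item b]]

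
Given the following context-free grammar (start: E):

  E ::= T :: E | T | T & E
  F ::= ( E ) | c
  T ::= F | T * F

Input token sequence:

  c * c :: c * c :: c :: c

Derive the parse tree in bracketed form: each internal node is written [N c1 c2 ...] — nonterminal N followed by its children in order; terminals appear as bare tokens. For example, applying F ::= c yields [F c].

E
T :: E
T * F :: E
F * F :: E
c * F :: E
c * c :: E
c * c :: T :: E
c * c :: T * F :: E
c * c :: F * F :: E
c * c :: c * F :: E
c * c :: c * c :: E
c * c :: c * c :: T :: E
c * c :: c * c :: F :: E
c * c :: c * c :: c :: E
c * c :: c * c :: c :: T
c * c :: c * c :: c :: F
c * c :: c * c :: c :: c

[E [T [T [F c]] * [F c]] :: [E [T [T [F c]] * [F c]] :: [E [T [F c]] :: [E [T [F c]]]]]]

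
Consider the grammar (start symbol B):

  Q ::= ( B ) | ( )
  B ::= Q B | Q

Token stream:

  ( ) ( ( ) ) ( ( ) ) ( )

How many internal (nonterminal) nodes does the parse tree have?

[B [Q ( )] [B [Q ( [B [Q ( )]] )] [B [Q ( [B [Q ( )]] )] [B [Q ( )]]]]]

12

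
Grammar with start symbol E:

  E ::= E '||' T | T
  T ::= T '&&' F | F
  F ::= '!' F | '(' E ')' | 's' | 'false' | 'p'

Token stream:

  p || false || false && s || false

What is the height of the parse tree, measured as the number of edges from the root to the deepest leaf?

[E [E [E [E [T [F p]]] || [T [F false]]] || [T [T [F false]] && [F s]]] || [T [F false]]]

6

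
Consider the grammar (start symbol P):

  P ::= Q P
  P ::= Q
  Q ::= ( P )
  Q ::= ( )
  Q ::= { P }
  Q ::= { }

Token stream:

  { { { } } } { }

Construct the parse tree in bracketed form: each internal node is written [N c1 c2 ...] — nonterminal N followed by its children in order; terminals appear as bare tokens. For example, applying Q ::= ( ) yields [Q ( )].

[P [Q { [P [Q { [P [Q { }]] }]] }] [P [Q { }]]]

P
Q P
{ P } P
{ Q } P
{ { P } } P
{ { Q } } P
{ { { } } } P
{ { { } } } Q
{ { { } } } { }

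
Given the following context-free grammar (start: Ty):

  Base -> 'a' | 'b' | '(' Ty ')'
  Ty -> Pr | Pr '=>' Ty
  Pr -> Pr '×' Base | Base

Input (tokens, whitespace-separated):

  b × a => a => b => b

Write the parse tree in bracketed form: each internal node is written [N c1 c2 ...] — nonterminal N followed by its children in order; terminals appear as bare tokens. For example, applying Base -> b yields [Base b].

[Ty [Pr [Pr [Base b]] × [Base a]] => [Ty [Pr [Base a]] => [Ty [Pr [Base b]] => [Ty [Pr [Base b]]]]]]

Ty
Pr => Ty
Pr × Base => Ty
Base × Base => Ty
b × Base => Ty
b × a => Ty
b × a => Pr => Ty
b × a => Base => Ty
b × a => a => Ty
b × a => a => Pr => Ty
b × a => a => Base => Ty
b × a => a => b => Ty
b × a => a => b => Pr
b × a => a => b => Base
b × a => a => b => b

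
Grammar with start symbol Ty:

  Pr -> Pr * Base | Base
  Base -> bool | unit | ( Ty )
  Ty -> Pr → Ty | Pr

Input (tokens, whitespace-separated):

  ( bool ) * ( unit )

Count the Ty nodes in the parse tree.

[Ty [Pr [Pr [Base ( [Ty [Pr [Base bool]]] )]] * [Base ( [Ty [Pr [Base unit]]] )]]]

3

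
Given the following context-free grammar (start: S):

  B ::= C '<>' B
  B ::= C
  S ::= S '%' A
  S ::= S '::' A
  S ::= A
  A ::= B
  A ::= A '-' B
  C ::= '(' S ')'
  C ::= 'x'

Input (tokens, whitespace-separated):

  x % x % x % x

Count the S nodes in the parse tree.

4

[S [S [S [S [A [B [C x]]]] % [A [B [C x]]]] % [A [B [C x]]]] % [A [B [C x]]]]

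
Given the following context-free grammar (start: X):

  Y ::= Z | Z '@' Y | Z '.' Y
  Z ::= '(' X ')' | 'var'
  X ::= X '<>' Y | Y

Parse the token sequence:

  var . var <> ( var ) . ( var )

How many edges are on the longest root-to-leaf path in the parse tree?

[X [X [Y [Z var] . [Y [Z var]]]] <> [Y [Z ( [X [Y [Z var]]] )] . [Y [Z ( [X [Y [Z var]]] )]]]]

7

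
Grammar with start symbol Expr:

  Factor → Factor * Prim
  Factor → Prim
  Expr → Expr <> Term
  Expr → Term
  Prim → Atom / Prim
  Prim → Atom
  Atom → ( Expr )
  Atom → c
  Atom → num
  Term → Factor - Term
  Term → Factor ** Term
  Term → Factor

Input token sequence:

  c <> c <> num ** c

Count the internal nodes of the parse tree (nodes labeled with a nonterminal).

19

[Expr [Expr [Expr [Term [Factor [Prim [Atom c]]]]] <> [Term [Factor [Prim [Atom c]]]]] <> [Term [Factor [Prim [Atom num]]] ** [Term [Factor [Prim [Atom c]]]]]]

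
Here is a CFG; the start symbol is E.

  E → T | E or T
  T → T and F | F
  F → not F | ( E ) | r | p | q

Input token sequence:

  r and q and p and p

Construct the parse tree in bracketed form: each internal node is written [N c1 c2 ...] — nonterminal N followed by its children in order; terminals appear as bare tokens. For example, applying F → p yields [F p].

[E [T [T [T [T [F r]] and [F q]] and [F p]] and [F p]]]

E
T
T and F
T and F and F
T and F and F and F
F and F and F and F
r and F and F and F
r and q and F and F
r and q and p and F
r and q and p and p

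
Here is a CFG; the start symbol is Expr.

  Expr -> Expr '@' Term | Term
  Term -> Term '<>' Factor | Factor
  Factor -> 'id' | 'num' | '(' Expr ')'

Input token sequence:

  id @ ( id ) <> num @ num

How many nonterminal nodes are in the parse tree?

[Expr [Expr [Expr [Term [Factor id]]] @ [Term [Term [Factor ( [Expr [Term [Factor id]]] )]] <> [Factor num]]] @ [Term [Factor num]]]

14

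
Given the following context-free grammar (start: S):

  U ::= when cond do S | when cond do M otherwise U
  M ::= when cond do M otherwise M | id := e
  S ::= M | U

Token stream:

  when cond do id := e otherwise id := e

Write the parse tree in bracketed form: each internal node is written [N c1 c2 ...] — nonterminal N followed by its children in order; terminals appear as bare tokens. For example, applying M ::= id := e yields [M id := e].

S
M
when cond do M otherwise M
when cond do id := e otherwise M
when cond do id := e otherwise id := e

[S [M when cond do [M id := e] otherwise [M id := e]]]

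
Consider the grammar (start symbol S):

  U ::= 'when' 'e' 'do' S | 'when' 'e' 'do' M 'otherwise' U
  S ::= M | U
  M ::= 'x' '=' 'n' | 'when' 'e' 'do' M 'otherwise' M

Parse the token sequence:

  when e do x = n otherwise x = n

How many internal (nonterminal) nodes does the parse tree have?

4

[S [M when e do [M x = n] otherwise [M x = n]]]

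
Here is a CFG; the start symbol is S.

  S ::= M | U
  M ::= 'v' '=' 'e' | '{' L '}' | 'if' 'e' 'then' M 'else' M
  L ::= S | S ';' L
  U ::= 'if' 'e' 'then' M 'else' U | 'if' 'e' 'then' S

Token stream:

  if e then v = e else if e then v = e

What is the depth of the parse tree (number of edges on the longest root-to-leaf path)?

5

[S [U if e then [M v = e] else [U if e then [S [M v = e]]]]]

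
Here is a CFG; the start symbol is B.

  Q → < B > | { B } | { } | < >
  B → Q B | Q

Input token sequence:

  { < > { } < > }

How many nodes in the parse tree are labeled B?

[B [Q { [B [Q < >] [B [Q { }] [B [Q < >]]]] }]]

4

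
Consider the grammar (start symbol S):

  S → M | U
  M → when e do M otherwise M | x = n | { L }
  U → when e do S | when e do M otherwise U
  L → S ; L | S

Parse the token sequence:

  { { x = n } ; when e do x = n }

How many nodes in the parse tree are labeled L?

3

[S [M { [L [S [M { [L [S [M x = n]]] }]] ; [L [S [U when e do [S [M x = n]]]]]] }]]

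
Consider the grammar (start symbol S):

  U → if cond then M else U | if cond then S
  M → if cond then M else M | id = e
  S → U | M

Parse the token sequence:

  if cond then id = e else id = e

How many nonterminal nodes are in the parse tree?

4

[S [M if cond then [M id = e] else [M id = e]]]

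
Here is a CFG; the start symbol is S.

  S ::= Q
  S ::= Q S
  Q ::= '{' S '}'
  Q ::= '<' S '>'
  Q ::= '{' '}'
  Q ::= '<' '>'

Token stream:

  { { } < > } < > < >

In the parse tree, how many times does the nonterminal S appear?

[S [Q { [S [Q { }] [S [Q < >]]] }] [S [Q < >] [S [Q < >]]]]

5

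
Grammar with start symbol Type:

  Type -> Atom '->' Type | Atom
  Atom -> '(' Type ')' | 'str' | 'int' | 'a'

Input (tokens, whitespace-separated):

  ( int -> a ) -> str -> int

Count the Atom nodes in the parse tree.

5

[Type [Atom ( [Type [Atom int] -> [Type [Atom a]]] )] -> [Type [Atom str] -> [Type [Atom int]]]]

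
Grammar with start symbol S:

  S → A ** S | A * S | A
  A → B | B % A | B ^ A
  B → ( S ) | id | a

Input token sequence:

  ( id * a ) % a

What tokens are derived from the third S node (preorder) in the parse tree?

a

[S [A [B ( [S [A [B id]] * [S [A [B a]]]] )] % [A [B a]]]]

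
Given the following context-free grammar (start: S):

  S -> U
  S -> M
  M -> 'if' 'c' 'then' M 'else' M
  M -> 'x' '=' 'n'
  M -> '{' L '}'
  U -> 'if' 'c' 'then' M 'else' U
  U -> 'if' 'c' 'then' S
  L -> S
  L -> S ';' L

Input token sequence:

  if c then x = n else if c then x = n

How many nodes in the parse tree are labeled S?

[S [U if c then [M x = n] else [U if c then [S [M x = n]]]]]

2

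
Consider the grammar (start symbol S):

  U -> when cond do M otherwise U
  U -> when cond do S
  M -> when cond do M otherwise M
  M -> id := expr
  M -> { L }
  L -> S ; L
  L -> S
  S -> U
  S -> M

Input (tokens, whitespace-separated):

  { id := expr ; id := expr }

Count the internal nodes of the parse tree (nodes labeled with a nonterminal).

[S [M { [L [S [M id := expr]] ; [L [S [M id := expr]]]] }]]

8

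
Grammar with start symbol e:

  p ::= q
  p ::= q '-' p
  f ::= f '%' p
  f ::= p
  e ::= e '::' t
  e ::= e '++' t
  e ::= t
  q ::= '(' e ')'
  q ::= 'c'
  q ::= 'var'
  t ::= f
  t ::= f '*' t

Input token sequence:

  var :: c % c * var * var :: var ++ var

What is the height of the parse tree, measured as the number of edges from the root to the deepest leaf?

[e [e [e [e [t [f [p [q var]]]]] :: [t [f [f [p [q c]]] % [p [q c]]] * [t [f [p [q var]]] * [t [f [p [q var]]]]]]] :: [t [f [p [q var]]]]] ++ [t [f [p [q var]]]]]

9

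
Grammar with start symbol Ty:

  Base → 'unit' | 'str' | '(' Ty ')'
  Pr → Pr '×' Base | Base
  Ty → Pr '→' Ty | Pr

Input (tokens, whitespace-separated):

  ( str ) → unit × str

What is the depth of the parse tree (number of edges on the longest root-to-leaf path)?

[Ty [Pr [Base ( [Ty [Pr [Base str]]] )]] → [Ty [Pr [Pr [Base unit]] × [Base str]]]]

6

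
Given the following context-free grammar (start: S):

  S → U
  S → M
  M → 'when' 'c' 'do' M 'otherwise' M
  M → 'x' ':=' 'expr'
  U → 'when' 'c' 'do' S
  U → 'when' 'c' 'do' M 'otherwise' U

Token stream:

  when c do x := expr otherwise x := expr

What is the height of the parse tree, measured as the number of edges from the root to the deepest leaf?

3

[S [M when c do [M x := expr] otherwise [M x := expr]]]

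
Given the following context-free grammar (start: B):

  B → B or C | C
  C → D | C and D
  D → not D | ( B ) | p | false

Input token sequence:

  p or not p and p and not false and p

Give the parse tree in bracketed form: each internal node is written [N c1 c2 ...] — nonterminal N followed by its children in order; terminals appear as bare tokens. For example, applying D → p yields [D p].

[B [B [C [D p]]] or [C [C [C [C [D not [D p]]] and [D p]] and [D not [D false]]] and [D p]]]

B
B or C
C or C
D or C
p or C
p or C and D
p or C and D and D
p or C and D and D and D
p or D and D and D and D
p or not D and D and D and D
p or not p and D and D and D
p or not p and p and D and D
p or not p and p and not D and D
p or not p and p and not false and D
p or not p and p and not false and p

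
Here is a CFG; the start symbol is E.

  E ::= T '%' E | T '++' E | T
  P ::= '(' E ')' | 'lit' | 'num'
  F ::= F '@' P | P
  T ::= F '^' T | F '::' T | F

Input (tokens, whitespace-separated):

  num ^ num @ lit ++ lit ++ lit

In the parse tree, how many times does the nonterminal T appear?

[E [T [F [P num]] ^ [T [F [F [P num]] @ [P lit]]]] ++ [E [T [F [P lit]]] ++ [E [T [F [P lit]]]]]]

4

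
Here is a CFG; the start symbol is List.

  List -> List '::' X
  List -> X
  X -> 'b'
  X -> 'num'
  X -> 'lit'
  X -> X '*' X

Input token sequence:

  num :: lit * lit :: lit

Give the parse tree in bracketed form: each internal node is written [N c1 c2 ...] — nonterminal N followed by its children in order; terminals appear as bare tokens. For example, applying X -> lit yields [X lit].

List
List :: X
List :: X :: X
X :: X :: X
num :: X :: X
num :: X * X :: X
num :: lit * X :: X
num :: lit * lit :: X
num :: lit * lit :: lit

[List [List [List [X num]] :: [X [X lit] * [X lit]]] :: [X lit]]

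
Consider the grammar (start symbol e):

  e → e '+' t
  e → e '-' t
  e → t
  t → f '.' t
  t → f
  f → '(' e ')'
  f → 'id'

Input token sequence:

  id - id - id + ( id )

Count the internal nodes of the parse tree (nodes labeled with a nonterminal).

[e [e [e [e [t [f id]]] - [t [f id]]] - [t [f id]]] + [t [f ( [e [t [f id]]] )]]]

15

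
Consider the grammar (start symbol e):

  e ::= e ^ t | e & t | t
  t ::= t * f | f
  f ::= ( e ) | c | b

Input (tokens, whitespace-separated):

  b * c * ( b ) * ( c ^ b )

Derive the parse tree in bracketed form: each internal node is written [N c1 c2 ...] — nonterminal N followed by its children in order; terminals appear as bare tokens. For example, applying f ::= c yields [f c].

[e [t [t [t [t [f b]] * [f c]] * [f ( [e [t [f b]]] )]] * [f ( [e [e [t [f c]]] ^ [t [f b]]] )]]]

e
t
t * f
t * f * f
t * f * f * f
f * f * f * f
b * f * f * f
b * c * f * f
b * c * ( e ) * f
b * c * ( t ) * f
b * c * ( f ) * f
b * c * ( b ) * f
b * c * ( b ) * ( e )
b * c * ( b ) * ( e ^ t )
b * c * ( b ) * ( t ^ t )
b * c * ( b ) * ( f ^ t )
b * c * ( b ) * ( c ^ t )
b * c * ( b ) * ( c ^ f )
b * c * ( b ) * ( c ^ b )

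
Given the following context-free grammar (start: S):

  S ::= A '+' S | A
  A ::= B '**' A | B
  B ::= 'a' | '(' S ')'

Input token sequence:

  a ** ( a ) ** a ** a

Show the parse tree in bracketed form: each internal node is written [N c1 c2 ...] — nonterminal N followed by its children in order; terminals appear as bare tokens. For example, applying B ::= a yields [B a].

S
A
B ** A
a ** A
a ** B ** A
a ** ( S ) ** A
a ** ( A ) ** A
a ** ( B ) ** A
a ** ( a ) ** A
a ** ( a ) ** B ** A
a ** ( a ) ** a ** A
a ** ( a ) ** a ** B
a ** ( a ) ** a ** a

[S [A [B a] ** [A [B ( [S [A [B a]]] )] ** [A [B a] ** [A [B a]]]]]]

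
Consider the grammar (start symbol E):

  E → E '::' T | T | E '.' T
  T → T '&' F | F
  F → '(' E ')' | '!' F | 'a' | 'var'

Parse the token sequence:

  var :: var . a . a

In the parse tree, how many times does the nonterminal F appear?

4

[E [E [E [E [T [F var]]] :: [T [F var]]] . [T [F a]]] . [T [F a]]]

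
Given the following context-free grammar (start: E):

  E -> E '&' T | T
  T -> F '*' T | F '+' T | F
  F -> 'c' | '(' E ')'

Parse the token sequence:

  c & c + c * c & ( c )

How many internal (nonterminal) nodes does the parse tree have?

16

[E [E [E [T [F c]]] & [T [F c] + [T [F c] * [T [F c]]]]] & [T [F ( [E [T [F c]]] )]]]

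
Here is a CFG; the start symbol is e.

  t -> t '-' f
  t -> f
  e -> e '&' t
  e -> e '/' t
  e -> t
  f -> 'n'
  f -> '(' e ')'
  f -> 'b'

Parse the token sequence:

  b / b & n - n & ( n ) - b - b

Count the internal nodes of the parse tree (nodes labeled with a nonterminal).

[e [e [e [e [t [f b]]] / [t [f b]]] & [t [t [f n]] - [f n]]] & [t [t [t [f ( [e [t [f n]]] )]] - [f b]] - [f b]]]

21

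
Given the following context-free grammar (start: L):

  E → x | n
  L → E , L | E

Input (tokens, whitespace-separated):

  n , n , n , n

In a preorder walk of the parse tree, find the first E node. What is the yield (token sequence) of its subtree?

n

[L [E n] , [L [E n] , [L [E n] , [L [E n]]]]]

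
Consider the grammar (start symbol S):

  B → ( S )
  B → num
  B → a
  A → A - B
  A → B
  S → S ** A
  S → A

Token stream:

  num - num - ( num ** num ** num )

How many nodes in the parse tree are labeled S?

[S [A [A [A [B num]] - [B num]] - [B ( [S [S [S [A [B num]]] ** [A [B num]]] ** [A [B num]]] )]]]

4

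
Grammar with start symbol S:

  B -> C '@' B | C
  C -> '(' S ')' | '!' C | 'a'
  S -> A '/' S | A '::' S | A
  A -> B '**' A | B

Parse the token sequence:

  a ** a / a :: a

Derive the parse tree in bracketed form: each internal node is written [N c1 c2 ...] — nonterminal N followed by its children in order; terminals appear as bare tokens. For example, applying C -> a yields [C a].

[S [A [B [C a]] ** [A [B [C a]]]] / [S [A [B [C a]]] :: [S [A [B [C a]]]]]]

S
A / S
B ** A / S
C ** A / S
a ** A / S
a ** B / S
a ** C / S
a ** a / S
a ** a / A :: S
a ** a / B :: S
a ** a / C :: S
a ** a / a :: S
a ** a / a :: A
a ** a / a :: B
a ** a / a :: C
a ** a / a :: a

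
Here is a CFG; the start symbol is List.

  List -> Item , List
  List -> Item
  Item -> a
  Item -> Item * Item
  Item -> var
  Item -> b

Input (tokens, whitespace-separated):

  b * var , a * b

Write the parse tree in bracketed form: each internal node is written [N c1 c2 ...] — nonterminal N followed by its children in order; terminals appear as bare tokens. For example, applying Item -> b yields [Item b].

[List [Item [Item b] * [Item var]] , [List [Item [Item a] * [Item b]]]]

List
Item , List
Item * Item , List
b * Item , List
b * var , List
b * var , Item
b * var , Item * Item
b * var , a * Item
b * var , a * b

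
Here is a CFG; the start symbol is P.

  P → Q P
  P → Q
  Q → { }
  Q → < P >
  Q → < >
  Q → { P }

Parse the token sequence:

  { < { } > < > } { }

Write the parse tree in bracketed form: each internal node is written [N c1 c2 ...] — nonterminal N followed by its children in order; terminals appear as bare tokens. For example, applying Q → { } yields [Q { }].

P
Q P
{ P } P
{ Q P } P
{ < P > P } P
{ < Q > P } P
{ < { } > P } P
{ < { } > Q } P
{ < { } > < > } P
{ < { } > < > } Q
{ < { } > < > } { }

[P [Q { [P [Q < [P [Q { }]] >] [P [Q < >]]] }] [P [Q { }]]]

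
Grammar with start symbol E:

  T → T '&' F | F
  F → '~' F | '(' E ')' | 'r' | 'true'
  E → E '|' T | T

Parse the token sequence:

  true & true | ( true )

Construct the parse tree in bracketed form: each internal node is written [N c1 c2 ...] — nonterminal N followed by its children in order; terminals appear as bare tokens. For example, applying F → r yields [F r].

[E [E [T [T [F true]] & [F true]]] | [T [F ( [E [T [F true]]] )]]]

E
E | T
T | T
T & F | T
F & F | T
true & F | T
true & true | T
true & true | F
true & true | ( E )
true & true | ( T )
true & true | ( F )
true & true | ( true )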